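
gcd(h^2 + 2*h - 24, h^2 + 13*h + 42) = h + 6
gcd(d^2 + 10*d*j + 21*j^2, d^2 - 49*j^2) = d + 7*j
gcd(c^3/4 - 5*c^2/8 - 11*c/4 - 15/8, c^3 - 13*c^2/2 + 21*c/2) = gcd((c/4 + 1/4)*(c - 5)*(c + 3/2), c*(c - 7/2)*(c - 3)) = 1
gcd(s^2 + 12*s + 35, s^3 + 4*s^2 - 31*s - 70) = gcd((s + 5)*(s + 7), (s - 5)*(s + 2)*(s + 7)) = s + 7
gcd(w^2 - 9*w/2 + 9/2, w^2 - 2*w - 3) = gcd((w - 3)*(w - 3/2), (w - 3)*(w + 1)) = w - 3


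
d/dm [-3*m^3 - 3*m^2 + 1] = 3*m*(-3*m - 2)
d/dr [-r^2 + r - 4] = 1 - 2*r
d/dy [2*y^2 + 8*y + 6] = 4*y + 8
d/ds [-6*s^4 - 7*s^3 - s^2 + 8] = s*(-24*s^2 - 21*s - 2)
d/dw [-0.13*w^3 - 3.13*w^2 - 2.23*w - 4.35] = -0.39*w^2 - 6.26*w - 2.23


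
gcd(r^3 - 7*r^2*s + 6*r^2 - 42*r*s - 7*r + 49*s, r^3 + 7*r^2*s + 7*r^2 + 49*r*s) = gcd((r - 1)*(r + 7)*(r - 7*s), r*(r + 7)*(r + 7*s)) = r + 7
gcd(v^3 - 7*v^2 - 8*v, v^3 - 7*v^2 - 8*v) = v^3 - 7*v^2 - 8*v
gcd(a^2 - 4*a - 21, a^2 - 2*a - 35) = a - 7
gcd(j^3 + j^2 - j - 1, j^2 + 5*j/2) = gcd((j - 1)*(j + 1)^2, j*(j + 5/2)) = 1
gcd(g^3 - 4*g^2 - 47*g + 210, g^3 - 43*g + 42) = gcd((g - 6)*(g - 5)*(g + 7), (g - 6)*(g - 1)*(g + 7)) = g^2 + g - 42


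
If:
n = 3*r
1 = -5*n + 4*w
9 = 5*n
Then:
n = 9/5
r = 3/5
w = 5/2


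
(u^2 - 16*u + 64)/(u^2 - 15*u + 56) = (u - 8)/(u - 7)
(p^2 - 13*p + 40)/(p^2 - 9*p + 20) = (p - 8)/(p - 4)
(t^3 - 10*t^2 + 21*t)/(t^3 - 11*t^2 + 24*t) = (t - 7)/(t - 8)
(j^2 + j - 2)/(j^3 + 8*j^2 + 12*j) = (j - 1)/(j*(j + 6))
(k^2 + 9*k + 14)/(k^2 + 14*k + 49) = (k + 2)/(k + 7)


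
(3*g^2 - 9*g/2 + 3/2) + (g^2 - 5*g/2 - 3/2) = 4*g^2 - 7*g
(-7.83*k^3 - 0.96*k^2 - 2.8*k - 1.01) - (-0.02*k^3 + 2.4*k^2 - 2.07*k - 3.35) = -7.81*k^3 - 3.36*k^2 - 0.73*k + 2.34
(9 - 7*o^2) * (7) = 63 - 49*o^2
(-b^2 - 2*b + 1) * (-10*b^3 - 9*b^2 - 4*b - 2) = 10*b^5 + 29*b^4 + 12*b^3 + b^2 - 2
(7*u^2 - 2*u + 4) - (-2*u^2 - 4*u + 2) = 9*u^2 + 2*u + 2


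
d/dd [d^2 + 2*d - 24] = 2*d + 2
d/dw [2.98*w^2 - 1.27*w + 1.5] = 5.96*w - 1.27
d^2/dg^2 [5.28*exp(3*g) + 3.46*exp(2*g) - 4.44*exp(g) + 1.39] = (47.52*exp(2*g) + 13.84*exp(g) - 4.44)*exp(g)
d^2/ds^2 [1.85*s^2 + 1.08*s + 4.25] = 3.70000000000000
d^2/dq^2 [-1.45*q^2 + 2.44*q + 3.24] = -2.90000000000000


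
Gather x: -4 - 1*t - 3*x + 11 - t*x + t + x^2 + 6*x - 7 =x^2 + x*(3 - t)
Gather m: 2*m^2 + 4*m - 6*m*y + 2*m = 2*m^2 + m*(6 - 6*y)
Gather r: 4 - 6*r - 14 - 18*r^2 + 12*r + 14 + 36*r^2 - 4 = 18*r^2 + 6*r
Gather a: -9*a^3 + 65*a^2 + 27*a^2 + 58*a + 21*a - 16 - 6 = -9*a^3 + 92*a^2 + 79*a - 22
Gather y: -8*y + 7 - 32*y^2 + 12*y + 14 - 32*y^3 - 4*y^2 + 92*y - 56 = -32*y^3 - 36*y^2 + 96*y - 35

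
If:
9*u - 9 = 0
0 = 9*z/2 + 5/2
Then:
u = 1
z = -5/9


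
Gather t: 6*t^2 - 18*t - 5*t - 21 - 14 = 6*t^2 - 23*t - 35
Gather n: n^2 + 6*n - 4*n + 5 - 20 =n^2 + 2*n - 15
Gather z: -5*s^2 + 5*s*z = -5*s^2 + 5*s*z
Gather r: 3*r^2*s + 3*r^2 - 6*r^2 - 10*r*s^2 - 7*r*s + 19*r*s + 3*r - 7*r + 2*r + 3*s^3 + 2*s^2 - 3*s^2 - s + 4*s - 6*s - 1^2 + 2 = r^2*(3*s - 3) + r*(-10*s^2 + 12*s - 2) + 3*s^3 - s^2 - 3*s + 1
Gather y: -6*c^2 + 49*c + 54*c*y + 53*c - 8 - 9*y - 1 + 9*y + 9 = -6*c^2 + 54*c*y + 102*c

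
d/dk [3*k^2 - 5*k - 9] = 6*k - 5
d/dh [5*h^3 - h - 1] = 15*h^2 - 1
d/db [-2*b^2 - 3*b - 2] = -4*b - 3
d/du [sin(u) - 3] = cos(u)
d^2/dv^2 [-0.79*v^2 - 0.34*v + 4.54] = -1.58000000000000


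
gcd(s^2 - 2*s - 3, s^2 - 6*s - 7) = s + 1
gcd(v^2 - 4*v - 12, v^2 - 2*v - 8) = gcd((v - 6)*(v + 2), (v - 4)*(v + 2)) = v + 2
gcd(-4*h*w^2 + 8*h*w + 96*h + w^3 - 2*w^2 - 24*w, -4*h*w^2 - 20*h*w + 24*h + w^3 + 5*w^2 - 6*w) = -4*h + w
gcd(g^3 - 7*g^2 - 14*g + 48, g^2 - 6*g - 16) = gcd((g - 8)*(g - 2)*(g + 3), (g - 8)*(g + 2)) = g - 8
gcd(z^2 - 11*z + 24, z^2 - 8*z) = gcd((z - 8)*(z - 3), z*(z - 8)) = z - 8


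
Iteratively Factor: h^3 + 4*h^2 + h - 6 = (h - 1)*(h^2 + 5*h + 6) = (h - 1)*(h + 2)*(h + 3)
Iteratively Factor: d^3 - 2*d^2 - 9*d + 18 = (d + 3)*(d^2 - 5*d + 6) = (d - 3)*(d + 3)*(d - 2)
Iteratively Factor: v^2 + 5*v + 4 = (v + 4)*(v + 1)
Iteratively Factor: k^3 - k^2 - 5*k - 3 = (k - 3)*(k^2 + 2*k + 1) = (k - 3)*(k + 1)*(k + 1)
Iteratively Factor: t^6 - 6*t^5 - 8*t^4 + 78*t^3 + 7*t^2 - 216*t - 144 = (t - 3)*(t^5 - 3*t^4 - 17*t^3 + 27*t^2 + 88*t + 48) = (t - 4)*(t - 3)*(t^4 + t^3 - 13*t^2 - 25*t - 12) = (t - 4)^2*(t - 3)*(t^3 + 5*t^2 + 7*t + 3) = (t - 4)^2*(t - 3)*(t + 1)*(t^2 + 4*t + 3) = (t - 4)^2*(t - 3)*(t + 1)*(t + 3)*(t + 1)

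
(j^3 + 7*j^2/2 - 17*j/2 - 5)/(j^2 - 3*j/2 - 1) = j + 5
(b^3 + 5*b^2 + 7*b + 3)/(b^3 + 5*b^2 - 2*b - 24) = (b^2 + 2*b + 1)/(b^2 + 2*b - 8)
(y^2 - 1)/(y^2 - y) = (y + 1)/y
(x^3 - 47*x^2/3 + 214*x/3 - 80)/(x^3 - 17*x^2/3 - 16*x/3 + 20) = (x - 8)/(x + 2)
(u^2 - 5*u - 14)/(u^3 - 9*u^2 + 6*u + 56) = 1/(u - 4)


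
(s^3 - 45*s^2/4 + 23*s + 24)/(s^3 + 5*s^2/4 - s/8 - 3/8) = 2*(s^2 - 12*s + 32)/(2*s^2 + s - 1)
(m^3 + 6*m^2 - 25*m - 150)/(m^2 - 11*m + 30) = (m^2 + 11*m + 30)/(m - 6)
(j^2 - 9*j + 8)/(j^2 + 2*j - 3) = (j - 8)/(j + 3)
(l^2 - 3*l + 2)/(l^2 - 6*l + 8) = (l - 1)/(l - 4)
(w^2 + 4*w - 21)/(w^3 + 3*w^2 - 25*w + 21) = 1/(w - 1)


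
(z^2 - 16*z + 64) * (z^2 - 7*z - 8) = z^4 - 23*z^3 + 168*z^2 - 320*z - 512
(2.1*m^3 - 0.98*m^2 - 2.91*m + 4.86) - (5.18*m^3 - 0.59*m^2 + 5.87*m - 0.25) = -3.08*m^3 - 0.39*m^2 - 8.78*m + 5.11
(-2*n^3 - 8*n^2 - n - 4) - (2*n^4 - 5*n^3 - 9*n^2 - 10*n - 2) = -2*n^4 + 3*n^3 + n^2 + 9*n - 2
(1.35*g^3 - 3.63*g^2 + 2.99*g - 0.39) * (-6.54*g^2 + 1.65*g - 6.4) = -8.829*g^5 + 25.9677*g^4 - 34.1841*g^3 + 30.7161*g^2 - 19.7795*g + 2.496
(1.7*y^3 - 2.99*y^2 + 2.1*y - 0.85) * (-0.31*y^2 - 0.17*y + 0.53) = -0.527*y^5 + 0.6379*y^4 + 0.7583*y^3 - 1.6782*y^2 + 1.2575*y - 0.4505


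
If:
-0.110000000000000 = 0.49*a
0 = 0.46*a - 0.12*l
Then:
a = -0.22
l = -0.86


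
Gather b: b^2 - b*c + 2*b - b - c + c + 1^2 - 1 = b^2 + b*(1 - c)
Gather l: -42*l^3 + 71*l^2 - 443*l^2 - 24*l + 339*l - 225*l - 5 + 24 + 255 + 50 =-42*l^3 - 372*l^2 + 90*l + 324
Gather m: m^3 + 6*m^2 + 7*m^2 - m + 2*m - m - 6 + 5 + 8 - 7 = m^3 + 13*m^2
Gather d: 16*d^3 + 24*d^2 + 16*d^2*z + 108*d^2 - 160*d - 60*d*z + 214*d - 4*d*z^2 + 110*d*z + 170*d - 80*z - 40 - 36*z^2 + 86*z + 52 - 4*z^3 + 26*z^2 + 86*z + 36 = 16*d^3 + d^2*(16*z + 132) + d*(-4*z^2 + 50*z + 224) - 4*z^3 - 10*z^2 + 92*z + 48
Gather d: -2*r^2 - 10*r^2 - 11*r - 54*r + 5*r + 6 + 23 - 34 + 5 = -12*r^2 - 60*r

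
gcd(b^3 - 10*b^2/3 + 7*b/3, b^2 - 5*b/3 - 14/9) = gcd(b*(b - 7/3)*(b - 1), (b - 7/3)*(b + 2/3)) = b - 7/3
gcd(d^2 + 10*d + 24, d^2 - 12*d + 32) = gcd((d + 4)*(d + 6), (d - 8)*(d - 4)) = 1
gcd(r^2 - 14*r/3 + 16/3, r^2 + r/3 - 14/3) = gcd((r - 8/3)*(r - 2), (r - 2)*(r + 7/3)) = r - 2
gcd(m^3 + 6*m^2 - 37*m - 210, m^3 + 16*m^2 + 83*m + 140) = m^2 + 12*m + 35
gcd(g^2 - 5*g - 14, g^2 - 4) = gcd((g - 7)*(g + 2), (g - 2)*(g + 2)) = g + 2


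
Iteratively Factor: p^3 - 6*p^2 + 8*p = (p - 4)*(p^2 - 2*p) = p*(p - 4)*(p - 2)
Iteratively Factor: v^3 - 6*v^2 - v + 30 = (v - 3)*(v^2 - 3*v - 10) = (v - 5)*(v - 3)*(v + 2)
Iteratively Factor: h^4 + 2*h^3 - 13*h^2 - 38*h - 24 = (h + 1)*(h^3 + h^2 - 14*h - 24) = (h + 1)*(h + 2)*(h^2 - h - 12) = (h + 1)*(h + 2)*(h + 3)*(h - 4)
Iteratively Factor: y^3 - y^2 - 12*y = (y - 4)*(y^2 + 3*y) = (y - 4)*(y + 3)*(y)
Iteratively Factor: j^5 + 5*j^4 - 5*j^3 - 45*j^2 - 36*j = (j - 3)*(j^4 + 8*j^3 + 19*j^2 + 12*j) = (j - 3)*(j + 1)*(j^3 + 7*j^2 + 12*j) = (j - 3)*(j + 1)*(j + 4)*(j^2 + 3*j) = (j - 3)*(j + 1)*(j + 3)*(j + 4)*(j)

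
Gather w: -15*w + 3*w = -12*w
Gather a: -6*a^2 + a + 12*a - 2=-6*a^2 + 13*a - 2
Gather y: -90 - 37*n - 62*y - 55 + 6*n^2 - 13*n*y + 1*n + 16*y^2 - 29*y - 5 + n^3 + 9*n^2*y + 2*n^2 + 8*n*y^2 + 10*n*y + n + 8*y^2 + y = n^3 + 8*n^2 - 35*n + y^2*(8*n + 24) + y*(9*n^2 - 3*n - 90) - 150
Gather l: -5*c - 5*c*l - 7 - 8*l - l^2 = -5*c - l^2 + l*(-5*c - 8) - 7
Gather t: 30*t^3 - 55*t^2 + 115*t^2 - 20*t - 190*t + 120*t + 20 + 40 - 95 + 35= 30*t^3 + 60*t^2 - 90*t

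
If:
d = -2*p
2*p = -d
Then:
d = -2*p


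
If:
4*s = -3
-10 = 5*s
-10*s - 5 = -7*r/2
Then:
No Solution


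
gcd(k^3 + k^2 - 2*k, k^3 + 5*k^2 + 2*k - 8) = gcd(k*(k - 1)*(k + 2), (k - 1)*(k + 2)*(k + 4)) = k^2 + k - 2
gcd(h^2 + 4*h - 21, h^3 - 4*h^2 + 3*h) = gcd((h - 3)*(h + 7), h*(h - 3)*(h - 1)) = h - 3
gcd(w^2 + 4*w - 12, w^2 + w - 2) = 1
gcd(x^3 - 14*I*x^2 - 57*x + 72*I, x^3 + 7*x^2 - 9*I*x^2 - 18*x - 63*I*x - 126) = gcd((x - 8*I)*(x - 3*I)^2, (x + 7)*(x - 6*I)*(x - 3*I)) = x - 3*I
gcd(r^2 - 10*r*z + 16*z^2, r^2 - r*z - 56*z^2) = -r + 8*z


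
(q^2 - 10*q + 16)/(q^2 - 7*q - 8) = (q - 2)/(q + 1)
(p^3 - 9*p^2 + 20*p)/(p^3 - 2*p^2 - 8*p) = (p - 5)/(p + 2)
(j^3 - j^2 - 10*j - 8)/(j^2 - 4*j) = j + 3 + 2/j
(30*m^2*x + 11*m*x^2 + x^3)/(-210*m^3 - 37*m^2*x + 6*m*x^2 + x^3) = x*(6*m + x)/(-42*m^2 + m*x + x^2)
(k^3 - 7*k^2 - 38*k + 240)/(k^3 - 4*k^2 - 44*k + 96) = (k - 5)/(k - 2)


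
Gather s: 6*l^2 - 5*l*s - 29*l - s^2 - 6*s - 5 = 6*l^2 - 29*l - s^2 + s*(-5*l - 6) - 5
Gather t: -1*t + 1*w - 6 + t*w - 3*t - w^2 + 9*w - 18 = t*(w - 4) - w^2 + 10*w - 24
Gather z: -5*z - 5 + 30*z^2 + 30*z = 30*z^2 + 25*z - 5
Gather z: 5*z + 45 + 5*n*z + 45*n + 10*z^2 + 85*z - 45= 45*n + 10*z^2 + z*(5*n + 90)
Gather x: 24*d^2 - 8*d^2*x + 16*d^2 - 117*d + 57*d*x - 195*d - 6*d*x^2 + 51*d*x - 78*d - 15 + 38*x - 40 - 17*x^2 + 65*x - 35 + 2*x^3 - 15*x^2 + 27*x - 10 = 40*d^2 - 390*d + 2*x^3 + x^2*(-6*d - 32) + x*(-8*d^2 + 108*d + 130) - 100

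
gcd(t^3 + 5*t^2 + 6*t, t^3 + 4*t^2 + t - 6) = t^2 + 5*t + 6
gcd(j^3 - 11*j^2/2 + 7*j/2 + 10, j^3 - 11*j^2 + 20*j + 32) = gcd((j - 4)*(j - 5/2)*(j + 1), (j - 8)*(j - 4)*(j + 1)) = j^2 - 3*j - 4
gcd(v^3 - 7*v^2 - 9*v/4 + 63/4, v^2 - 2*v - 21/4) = v + 3/2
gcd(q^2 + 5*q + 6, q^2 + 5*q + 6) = q^2 + 5*q + 6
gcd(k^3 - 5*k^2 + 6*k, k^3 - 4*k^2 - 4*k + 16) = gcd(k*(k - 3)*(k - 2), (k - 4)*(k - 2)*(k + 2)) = k - 2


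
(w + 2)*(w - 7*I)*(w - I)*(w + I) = w^4 + 2*w^3 - 7*I*w^3 + w^2 - 14*I*w^2 + 2*w - 7*I*w - 14*I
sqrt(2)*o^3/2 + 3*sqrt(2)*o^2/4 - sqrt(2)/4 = (o - 1/2)*(o + 1)*(sqrt(2)*o/2 + sqrt(2)/2)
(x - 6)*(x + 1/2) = x^2 - 11*x/2 - 3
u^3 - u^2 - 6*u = u*(u - 3)*(u + 2)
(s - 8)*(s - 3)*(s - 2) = s^3 - 13*s^2 + 46*s - 48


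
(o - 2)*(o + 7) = o^2 + 5*o - 14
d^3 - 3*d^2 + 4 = (d - 2)^2*(d + 1)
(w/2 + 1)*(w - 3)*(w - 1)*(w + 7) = w^4/2 + 5*w^3/2 - 19*w^2/2 - 29*w/2 + 21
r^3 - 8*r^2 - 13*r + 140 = (r - 7)*(r - 5)*(r + 4)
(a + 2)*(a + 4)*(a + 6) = a^3 + 12*a^2 + 44*a + 48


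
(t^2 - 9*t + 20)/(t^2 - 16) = (t - 5)/(t + 4)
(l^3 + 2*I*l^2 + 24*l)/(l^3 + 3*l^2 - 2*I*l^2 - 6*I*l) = (l^2 + 2*I*l + 24)/(l^2 + l*(3 - 2*I) - 6*I)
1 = 1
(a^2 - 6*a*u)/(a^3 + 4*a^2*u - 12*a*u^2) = (a - 6*u)/(a^2 + 4*a*u - 12*u^2)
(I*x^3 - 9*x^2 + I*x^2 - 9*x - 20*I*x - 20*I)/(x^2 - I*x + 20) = (I*x^2 + x*(-5 + I) - 5)/(x - 5*I)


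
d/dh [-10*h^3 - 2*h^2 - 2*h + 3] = -30*h^2 - 4*h - 2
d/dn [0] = 0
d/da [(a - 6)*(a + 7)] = 2*a + 1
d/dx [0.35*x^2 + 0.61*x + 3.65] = 0.7*x + 0.61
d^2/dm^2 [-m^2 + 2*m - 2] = -2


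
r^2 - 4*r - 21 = (r - 7)*(r + 3)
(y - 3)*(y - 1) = y^2 - 4*y + 3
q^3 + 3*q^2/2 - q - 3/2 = (q - 1)*(q + 1)*(q + 3/2)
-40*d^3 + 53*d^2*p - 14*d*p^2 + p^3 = (-8*d + p)*(-5*d + p)*(-d + p)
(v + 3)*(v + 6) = v^2 + 9*v + 18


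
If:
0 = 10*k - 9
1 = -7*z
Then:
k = 9/10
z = -1/7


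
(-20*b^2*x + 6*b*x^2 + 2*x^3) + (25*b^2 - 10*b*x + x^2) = -20*b^2*x + 25*b^2 + 6*b*x^2 - 10*b*x + 2*x^3 + x^2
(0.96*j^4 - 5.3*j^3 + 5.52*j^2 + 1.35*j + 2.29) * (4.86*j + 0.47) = 4.6656*j^5 - 25.3068*j^4 + 24.3362*j^3 + 9.1554*j^2 + 11.7639*j + 1.0763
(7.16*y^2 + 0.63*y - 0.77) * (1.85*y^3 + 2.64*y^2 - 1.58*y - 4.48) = 13.246*y^5 + 20.0679*y^4 - 11.0741*y^3 - 35.105*y^2 - 1.6058*y + 3.4496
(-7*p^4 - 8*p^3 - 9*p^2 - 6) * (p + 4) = -7*p^5 - 36*p^4 - 41*p^3 - 36*p^2 - 6*p - 24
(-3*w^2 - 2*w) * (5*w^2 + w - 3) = -15*w^4 - 13*w^3 + 7*w^2 + 6*w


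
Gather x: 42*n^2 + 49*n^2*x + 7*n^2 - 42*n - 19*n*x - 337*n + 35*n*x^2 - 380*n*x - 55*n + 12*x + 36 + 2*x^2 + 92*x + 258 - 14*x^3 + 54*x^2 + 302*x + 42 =49*n^2 - 434*n - 14*x^3 + x^2*(35*n + 56) + x*(49*n^2 - 399*n + 406) + 336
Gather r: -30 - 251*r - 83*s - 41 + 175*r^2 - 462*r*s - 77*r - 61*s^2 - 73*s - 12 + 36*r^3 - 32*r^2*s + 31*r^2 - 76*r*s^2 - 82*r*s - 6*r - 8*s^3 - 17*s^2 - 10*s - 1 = 36*r^3 + r^2*(206 - 32*s) + r*(-76*s^2 - 544*s - 334) - 8*s^3 - 78*s^2 - 166*s - 84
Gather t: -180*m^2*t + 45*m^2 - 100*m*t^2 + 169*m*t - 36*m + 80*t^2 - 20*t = 45*m^2 - 36*m + t^2*(80 - 100*m) + t*(-180*m^2 + 169*m - 20)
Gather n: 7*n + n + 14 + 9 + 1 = 8*n + 24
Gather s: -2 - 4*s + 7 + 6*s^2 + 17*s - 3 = 6*s^2 + 13*s + 2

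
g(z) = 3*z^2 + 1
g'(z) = 6*z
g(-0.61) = 2.12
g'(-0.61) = -3.66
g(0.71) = 2.51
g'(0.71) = 4.26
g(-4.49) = 61.48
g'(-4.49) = -26.94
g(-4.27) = 55.70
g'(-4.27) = -25.62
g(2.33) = 17.29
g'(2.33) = 13.98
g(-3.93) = 47.33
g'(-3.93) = -23.58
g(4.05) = 50.21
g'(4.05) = 24.30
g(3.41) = 35.88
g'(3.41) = 20.46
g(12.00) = 433.00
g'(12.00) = 72.00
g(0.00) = 1.00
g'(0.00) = 0.00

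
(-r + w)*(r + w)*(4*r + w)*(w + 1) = -4*r^3*w - 4*r^3 - r^2*w^2 - r^2*w + 4*r*w^3 + 4*r*w^2 + w^4 + w^3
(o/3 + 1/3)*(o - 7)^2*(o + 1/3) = o^4/3 - 38*o^3/9 + 92*o^2/9 + 182*o/9 + 49/9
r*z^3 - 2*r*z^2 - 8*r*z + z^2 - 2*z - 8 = (z - 4)*(z + 2)*(r*z + 1)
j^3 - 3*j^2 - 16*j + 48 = (j - 4)*(j - 3)*(j + 4)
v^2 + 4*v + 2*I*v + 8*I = (v + 4)*(v + 2*I)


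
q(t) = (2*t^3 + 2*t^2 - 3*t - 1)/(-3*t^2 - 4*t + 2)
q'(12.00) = -0.67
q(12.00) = -7.76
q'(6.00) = -0.68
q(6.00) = -3.73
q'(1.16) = -1.13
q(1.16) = -0.20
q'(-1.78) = 4.05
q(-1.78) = 1.56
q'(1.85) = -0.79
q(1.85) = -0.83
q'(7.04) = -0.67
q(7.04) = -4.43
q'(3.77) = -0.69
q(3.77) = -2.21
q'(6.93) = -0.67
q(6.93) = -4.36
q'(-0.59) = -0.94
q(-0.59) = 0.32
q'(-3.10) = -0.68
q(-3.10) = 2.22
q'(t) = (6*t + 4)*(2*t^3 + 2*t^2 - 3*t - 1)/(-3*t^2 - 4*t + 2)^2 + (6*t^2 + 4*t - 3)/(-3*t^2 - 4*t + 2) = (-6*t^4 - 16*t^3 - 5*t^2 + 2*t - 10)/(9*t^4 + 24*t^3 + 4*t^2 - 16*t + 4)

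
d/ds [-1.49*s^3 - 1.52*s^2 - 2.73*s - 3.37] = -4.47*s^2 - 3.04*s - 2.73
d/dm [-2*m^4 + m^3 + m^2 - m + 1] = -8*m^3 + 3*m^2 + 2*m - 1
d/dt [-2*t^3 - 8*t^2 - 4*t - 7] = -6*t^2 - 16*t - 4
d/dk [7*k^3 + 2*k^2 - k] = 21*k^2 + 4*k - 1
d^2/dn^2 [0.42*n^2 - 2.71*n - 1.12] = 0.840000000000000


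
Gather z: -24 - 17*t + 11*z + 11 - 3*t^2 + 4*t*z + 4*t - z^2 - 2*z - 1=-3*t^2 - 13*t - z^2 + z*(4*t + 9) - 14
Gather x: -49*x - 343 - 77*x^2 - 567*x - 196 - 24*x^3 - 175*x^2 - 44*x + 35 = -24*x^3 - 252*x^2 - 660*x - 504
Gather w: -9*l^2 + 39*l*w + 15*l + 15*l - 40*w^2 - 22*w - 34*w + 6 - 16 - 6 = -9*l^2 + 30*l - 40*w^2 + w*(39*l - 56) - 16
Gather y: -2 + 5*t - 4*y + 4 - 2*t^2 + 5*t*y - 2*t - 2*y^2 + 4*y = -2*t^2 + 5*t*y + 3*t - 2*y^2 + 2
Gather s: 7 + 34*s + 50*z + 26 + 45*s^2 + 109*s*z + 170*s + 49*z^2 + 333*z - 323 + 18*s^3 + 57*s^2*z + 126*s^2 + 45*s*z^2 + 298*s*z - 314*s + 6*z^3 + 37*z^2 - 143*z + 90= 18*s^3 + s^2*(57*z + 171) + s*(45*z^2 + 407*z - 110) + 6*z^3 + 86*z^2 + 240*z - 200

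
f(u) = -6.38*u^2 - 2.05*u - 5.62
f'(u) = -12.76*u - 2.05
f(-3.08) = -59.83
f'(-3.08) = 37.25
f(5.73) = -226.84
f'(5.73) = -75.16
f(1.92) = -33.08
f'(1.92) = -26.55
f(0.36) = -7.18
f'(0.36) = -6.64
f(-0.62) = -6.80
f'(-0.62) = 5.86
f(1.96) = -34.15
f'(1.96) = -27.06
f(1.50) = -23.05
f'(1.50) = -21.19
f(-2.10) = -29.45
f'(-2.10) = 24.75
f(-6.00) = -223.00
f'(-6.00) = 74.51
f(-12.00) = -899.74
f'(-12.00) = 151.07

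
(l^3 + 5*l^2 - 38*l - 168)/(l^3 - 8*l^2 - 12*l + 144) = (l + 7)/(l - 6)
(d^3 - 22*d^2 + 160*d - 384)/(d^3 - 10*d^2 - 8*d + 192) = (d - 8)/(d + 4)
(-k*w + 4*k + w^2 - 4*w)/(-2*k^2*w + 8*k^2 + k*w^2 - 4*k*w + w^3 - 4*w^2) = 1/(2*k + w)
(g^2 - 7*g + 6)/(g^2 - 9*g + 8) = (g - 6)/(g - 8)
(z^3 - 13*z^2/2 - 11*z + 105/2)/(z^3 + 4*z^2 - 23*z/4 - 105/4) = 2*(z - 7)/(2*z + 7)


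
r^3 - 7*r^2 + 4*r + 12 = (r - 6)*(r - 2)*(r + 1)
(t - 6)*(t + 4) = t^2 - 2*t - 24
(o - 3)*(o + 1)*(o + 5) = o^3 + 3*o^2 - 13*o - 15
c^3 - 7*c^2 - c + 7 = (c - 7)*(c - 1)*(c + 1)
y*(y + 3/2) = y^2 + 3*y/2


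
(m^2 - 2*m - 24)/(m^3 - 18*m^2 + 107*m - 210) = (m + 4)/(m^2 - 12*m + 35)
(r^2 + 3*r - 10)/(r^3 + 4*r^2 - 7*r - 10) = 1/(r + 1)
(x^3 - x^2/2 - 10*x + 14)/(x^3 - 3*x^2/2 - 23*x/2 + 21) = (x - 2)/(x - 3)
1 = 1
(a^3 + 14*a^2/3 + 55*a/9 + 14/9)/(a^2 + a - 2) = (9*a^2 + 24*a + 7)/(9*(a - 1))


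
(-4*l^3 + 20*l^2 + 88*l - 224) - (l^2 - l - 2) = -4*l^3 + 19*l^2 + 89*l - 222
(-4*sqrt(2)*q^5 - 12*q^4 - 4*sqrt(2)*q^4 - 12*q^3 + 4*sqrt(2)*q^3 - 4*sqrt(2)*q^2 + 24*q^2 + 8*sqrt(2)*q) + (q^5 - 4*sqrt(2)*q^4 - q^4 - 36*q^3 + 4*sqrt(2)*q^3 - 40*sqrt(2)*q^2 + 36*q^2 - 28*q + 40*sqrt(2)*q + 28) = -4*sqrt(2)*q^5 + q^5 - 13*q^4 - 8*sqrt(2)*q^4 - 48*q^3 + 8*sqrt(2)*q^3 - 44*sqrt(2)*q^2 + 60*q^2 - 28*q + 48*sqrt(2)*q + 28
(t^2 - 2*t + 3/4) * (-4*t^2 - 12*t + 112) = -4*t^4 - 4*t^3 + 133*t^2 - 233*t + 84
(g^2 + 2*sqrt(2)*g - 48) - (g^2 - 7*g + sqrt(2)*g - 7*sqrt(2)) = sqrt(2)*g + 7*g - 48 + 7*sqrt(2)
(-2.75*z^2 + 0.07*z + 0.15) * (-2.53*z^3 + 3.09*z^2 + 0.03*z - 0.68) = 6.9575*z^5 - 8.6746*z^4 - 0.2457*z^3 + 2.3356*z^2 - 0.0431*z - 0.102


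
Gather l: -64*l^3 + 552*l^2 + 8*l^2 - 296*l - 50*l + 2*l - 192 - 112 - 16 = -64*l^3 + 560*l^2 - 344*l - 320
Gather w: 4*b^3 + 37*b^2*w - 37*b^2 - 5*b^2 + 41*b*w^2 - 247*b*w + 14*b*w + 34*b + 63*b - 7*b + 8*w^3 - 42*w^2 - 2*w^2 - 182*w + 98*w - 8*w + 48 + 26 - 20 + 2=4*b^3 - 42*b^2 + 90*b + 8*w^3 + w^2*(41*b - 44) + w*(37*b^2 - 233*b - 92) + 56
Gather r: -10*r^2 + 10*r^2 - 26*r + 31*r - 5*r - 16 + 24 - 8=0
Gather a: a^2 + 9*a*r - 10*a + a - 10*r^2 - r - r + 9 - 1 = a^2 + a*(9*r - 9) - 10*r^2 - 2*r + 8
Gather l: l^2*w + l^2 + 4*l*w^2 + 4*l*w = l^2*(w + 1) + l*(4*w^2 + 4*w)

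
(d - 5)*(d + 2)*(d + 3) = d^3 - 19*d - 30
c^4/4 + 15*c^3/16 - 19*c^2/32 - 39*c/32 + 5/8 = (c/4 + 1)*(c - 1)*(c - 1/2)*(c + 5/4)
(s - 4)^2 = s^2 - 8*s + 16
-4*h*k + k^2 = k*(-4*h + k)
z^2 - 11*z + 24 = (z - 8)*(z - 3)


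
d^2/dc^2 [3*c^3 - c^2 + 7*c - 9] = 18*c - 2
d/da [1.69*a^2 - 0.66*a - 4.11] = 3.38*a - 0.66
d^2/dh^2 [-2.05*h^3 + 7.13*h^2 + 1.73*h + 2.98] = 14.26 - 12.3*h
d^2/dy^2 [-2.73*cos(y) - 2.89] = 2.73*cos(y)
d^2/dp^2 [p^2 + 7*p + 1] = 2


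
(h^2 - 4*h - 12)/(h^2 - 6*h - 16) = (h - 6)/(h - 8)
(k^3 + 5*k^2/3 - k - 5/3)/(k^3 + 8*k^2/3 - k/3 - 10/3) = (k + 1)/(k + 2)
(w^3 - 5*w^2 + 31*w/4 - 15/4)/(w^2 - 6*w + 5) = (w^2 - 4*w + 15/4)/(w - 5)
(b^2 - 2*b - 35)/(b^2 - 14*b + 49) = (b + 5)/(b - 7)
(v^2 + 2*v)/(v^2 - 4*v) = (v + 2)/(v - 4)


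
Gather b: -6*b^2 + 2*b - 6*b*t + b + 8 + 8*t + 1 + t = -6*b^2 + b*(3 - 6*t) + 9*t + 9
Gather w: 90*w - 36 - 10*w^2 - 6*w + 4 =-10*w^2 + 84*w - 32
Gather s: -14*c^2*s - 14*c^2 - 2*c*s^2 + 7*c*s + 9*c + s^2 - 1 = -14*c^2 + 9*c + s^2*(1 - 2*c) + s*(-14*c^2 + 7*c) - 1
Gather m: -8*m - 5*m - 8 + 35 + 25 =52 - 13*m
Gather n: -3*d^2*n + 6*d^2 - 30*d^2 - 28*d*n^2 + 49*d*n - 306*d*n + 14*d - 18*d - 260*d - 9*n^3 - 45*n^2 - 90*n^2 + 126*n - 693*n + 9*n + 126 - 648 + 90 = -24*d^2 - 264*d - 9*n^3 + n^2*(-28*d - 135) + n*(-3*d^2 - 257*d - 558) - 432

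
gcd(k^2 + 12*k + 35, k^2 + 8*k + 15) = k + 5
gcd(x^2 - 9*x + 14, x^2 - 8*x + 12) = x - 2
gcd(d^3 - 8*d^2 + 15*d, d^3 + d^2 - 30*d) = d^2 - 5*d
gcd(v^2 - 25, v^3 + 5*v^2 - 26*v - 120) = v - 5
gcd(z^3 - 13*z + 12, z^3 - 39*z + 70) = 1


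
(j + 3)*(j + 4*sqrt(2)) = j^2 + 3*j + 4*sqrt(2)*j + 12*sqrt(2)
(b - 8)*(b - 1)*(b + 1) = b^3 - 8*b^2 - b + 8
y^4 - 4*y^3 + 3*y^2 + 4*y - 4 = (y - 2)^2*(y - 1)*(y + 1)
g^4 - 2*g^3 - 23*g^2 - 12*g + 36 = (g - 6)*(g - 1)*(g + 2)*(g + 3)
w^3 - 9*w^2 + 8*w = w*(w - 8)*(w - 1)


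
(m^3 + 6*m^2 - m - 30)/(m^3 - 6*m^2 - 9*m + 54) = (m^2 + 3*m - 10)/(m^2 - 9*m + 18)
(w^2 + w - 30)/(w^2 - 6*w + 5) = (w + 6)/(w - 1)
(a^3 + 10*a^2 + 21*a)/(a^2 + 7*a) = a + 3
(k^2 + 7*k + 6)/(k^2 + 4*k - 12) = (k + 1)/(k - 2)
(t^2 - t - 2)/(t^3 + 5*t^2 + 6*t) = (t^2 - t - 2)/(t*(t^2 + 5*t + 6))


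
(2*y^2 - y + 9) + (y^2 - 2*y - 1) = 3*y^2 - 3*y + 8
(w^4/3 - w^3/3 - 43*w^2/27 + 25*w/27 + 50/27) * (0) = 0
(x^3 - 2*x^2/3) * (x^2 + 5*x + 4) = x^5 + 13*x^4/3 + 2*x^3/3 - 8*x^2/3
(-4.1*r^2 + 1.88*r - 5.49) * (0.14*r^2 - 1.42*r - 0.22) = -0.574*r^4 + 6.0852*r^3 - 2.5362*r^2 + 7.3822*r + 1.2078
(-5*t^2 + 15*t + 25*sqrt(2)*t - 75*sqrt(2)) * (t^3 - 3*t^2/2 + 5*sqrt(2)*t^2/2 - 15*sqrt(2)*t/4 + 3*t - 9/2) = -5*t^5 + 25*sqrt(2)*t^4/2 + 45*t^4/2 - 225*sqrt(2)*t^3/4 + 175*t^3/2 - 495*t^2 + 525*sqrt(2)*t^2/4 - 675*sqrt(2)*t/2 + 495*t + 675*sqrt(2)/2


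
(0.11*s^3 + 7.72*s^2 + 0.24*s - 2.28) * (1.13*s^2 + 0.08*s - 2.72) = 0.1243*s^5 + 8.7324*s^4 + 0.5896*s^3 - 23.5556*s^2 - 0.8352*s + 6.2016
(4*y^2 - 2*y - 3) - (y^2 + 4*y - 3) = 3*y^2 - 6*y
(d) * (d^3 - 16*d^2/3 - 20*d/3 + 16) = d^4 - 16*d^3/3 - 20*d^2/3 + 16*d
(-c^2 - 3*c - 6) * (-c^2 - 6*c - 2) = c^4 + 9*c^3 + 26*c^2 + 42*c + 12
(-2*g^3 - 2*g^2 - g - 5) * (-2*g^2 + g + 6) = 4*g^5 + 2*g^4 - 12*g^3 - 3*g^2 - 11*g - 30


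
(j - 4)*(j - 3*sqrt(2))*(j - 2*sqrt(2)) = j^3 - 5*sqrt(2)*j^2 - 4*j^2 + 12*j + 20*sqrt(2)*j - 48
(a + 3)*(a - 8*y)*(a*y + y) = a^3*y - 8*a^2*y^2 + 4*a^2*y - 32*a*y^2 + 3*a*y - 24*y^2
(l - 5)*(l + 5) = l^2 - 25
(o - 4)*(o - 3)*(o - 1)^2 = o^4 - 9*o^3 + 27*o^2 - 31*o + 12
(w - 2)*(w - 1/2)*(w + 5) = w^3 + 5*w^2/2 - 23*w/2 + 5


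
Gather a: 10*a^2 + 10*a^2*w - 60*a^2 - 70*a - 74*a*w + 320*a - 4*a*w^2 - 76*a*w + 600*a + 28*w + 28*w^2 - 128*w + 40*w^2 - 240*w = a^2*(10*w - 50) + a*(-4*w^2 - 150*w + 850) + 68*w^2 - 340*w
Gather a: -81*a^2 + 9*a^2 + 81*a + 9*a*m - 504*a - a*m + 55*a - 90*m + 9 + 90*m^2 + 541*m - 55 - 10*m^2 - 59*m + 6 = -72*a^2 + a*(8*m - 368) + 80*m^2 + 392*m - 40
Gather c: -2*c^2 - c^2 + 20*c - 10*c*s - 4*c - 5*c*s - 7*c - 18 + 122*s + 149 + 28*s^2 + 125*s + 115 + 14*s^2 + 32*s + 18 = -3*c^2 + c*(9 - 15*s) + 42*s^2 + 279*s + 264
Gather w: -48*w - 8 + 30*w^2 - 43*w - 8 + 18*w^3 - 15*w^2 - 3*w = 18*w^3 + 15*w^2 - 94*w - 16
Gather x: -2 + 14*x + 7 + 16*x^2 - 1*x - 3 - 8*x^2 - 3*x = 8*x^2 + 10*x + 2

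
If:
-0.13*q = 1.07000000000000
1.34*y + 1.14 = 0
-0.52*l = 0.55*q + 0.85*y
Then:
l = 10.10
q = -8.23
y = -0.85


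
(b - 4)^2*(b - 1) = b^3 - 9*b^2 + 24*b - 16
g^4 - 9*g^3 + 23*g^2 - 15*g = g*(g - 5)*(g - 3)*(g - 1)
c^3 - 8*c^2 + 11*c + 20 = (c - 5)*(c - 4)*(c + 1)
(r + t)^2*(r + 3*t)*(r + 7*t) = r^4 + 12*r^3*t + 42*r^2*t^2 + 52*r*t^3 + 21*t^4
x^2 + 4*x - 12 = (x - 2)*(x + 6)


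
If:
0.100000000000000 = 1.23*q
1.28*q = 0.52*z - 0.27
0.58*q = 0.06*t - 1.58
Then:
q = 0.08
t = 27.12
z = 0.72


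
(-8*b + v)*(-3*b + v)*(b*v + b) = 24*b^3*v + 24*b^3 - 11*b^2*v^2 - 11*b^2*v + b*v^3 + b*v^2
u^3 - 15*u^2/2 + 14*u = u*(u - 4)*(u - 7/2)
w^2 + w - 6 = (w - 2)*(w + 3)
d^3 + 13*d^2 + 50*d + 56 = (d + 2)*(d + 4)*(d + 7)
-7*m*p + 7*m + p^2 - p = (-7*m + p)*(p - 1)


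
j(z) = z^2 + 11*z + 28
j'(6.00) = 23.00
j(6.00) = 130.00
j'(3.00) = 17.00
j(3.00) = 70.00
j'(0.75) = 12.50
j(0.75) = 36.81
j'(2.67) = 16.34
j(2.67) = 64.50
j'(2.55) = 16.10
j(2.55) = 62.55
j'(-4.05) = 2.90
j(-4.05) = -0.15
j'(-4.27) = 2.46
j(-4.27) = -0.74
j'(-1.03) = 8.94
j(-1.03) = 17.73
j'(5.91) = 22.82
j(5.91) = 127.94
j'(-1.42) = 8.16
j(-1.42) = 14.40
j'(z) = 2*z + 11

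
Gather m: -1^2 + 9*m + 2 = 9*m + 1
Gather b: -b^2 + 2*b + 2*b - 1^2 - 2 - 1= -b^2 + 4*b - 4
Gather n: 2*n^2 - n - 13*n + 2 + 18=2*n^2 - 14*n + 20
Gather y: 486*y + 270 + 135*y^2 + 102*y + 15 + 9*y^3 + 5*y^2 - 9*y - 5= 9*y^3 + 140*y^2 + 579*y + 280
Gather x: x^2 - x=x^2 - x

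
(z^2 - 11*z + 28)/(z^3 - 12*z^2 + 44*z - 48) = (z - 7)/(z^2 - 8*z + 12)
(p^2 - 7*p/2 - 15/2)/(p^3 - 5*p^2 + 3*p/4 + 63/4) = 2*(p - 5)/(2*p^2 - 13*p + 21)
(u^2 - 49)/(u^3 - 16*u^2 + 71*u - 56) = (u + 7)/(u^2 - 9*u + 8)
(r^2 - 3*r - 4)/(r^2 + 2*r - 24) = (r + 1)/(r + 6)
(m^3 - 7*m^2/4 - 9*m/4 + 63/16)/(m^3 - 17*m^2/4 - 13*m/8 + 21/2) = (m - 3/2)/(m - 4)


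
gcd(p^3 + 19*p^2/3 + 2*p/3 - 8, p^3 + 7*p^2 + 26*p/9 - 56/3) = p + 6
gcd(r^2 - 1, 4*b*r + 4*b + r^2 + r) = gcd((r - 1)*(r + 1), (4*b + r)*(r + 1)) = r + 1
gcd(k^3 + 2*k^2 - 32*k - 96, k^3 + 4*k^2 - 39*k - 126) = k - 6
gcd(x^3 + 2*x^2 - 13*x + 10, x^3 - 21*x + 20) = x^2 + 4*x - 5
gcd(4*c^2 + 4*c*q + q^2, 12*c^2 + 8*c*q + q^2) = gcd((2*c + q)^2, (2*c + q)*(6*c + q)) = 2*c + q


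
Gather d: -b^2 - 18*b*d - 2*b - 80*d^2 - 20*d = -b^2 - 2*b - 80*d^2 + d*(-18*b - 20)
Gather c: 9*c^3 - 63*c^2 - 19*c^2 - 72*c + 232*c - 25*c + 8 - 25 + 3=9*c^3 - 82*c^2 + 135*c - 14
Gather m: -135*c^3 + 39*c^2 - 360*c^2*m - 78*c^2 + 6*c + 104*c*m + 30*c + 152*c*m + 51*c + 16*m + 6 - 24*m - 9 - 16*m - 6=-135*c^3 - 39*c^2 + 87*c + m*(-360*c^2 + 256*c - 24) - 9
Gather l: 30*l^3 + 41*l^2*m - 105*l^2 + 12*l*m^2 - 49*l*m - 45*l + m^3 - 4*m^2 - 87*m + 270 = 30*l^3 + l^2*(41*m - 105) + l*(12*m^2 - 49*m - 45) + m^3 - 4*m^2 - 87*m + 270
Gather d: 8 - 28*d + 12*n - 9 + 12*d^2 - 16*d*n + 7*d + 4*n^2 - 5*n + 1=12*d^2 + d*(-16*n - 21) + 4*n^2 + 7*n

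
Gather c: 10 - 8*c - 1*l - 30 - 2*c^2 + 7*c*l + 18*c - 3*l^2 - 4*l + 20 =-2*c^2 + c*(7*l + 10) - 3*l^2 - 5*l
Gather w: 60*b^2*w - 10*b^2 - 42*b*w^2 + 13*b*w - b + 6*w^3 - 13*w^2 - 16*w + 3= -10*b^2 - b + 6*w^3 + w^2*(-42*b - 13) + w*(60*b^2 + 13*b - 16) + 3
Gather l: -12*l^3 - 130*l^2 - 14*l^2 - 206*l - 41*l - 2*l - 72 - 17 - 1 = -12*l^3 - 144*l^2 - 249*l - 90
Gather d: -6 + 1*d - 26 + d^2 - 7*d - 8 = d^2 - 6*d - 40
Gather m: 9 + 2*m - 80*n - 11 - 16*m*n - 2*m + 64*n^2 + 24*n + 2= -16*m*n + 64*n^2 - 56*n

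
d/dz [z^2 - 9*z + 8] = 2*z - 9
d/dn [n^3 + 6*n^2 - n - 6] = 3*n^2 + 12*n - 1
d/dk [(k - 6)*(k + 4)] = 2*k - 2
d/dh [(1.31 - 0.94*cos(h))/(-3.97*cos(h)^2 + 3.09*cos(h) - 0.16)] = (3.7318*cos(h)^2 - 10.4014*cos(h) + 3.8975)*sin(h)/(15.7609*cos(h)^4 - 24.5346*cos(h)^3 + 10.8185*cos(h)^2 - 0.9888*cos(h) + 0.0256)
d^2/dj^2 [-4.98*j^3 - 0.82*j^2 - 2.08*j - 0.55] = -29.88*j - 1.64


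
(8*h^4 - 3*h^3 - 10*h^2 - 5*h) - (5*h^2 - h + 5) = 8*h^4 - 3*h^3 - 15*h^2 - 4*h - 5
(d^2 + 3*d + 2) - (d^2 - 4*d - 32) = 7*d + 34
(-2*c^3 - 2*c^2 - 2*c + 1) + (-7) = -2*c^3 - 2*c^2 - 2*c - 6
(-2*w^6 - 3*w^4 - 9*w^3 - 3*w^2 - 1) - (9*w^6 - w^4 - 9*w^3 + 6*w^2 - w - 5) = -11*w^6 - 2*w^4 - 9*w^2 + w + 4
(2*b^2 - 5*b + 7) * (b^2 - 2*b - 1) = 2*b^4 - 9*b^3 + 15*b^2 - 9*b - 7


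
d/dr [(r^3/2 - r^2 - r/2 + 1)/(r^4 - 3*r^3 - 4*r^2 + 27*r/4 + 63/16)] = 8*(-16*r^6 + 64*r^5 - 112*r^4 - 8*r^3 + 197*r^2 + 4*r - 279)/(256*r^8 - 1536*r^7 + 256*r^6 + 9600*r^5 - 4256*r^4 - 19872*r^3 + 3600*r^2 + 13608*r + 3969)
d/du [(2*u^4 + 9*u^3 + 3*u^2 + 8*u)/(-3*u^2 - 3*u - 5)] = (-12*u^5 - 45*u^4 - 94*u^3 - 120*u^2 - 30*u - 40)/(9*u^4 + 18*u^3 + 39*u^2 + 30*u + 25)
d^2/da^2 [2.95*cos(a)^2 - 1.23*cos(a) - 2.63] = 1.23*cos(a) - 5.9*cos(2*a)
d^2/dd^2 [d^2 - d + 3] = 2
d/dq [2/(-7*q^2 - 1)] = 28*q/(7*q^2 + 1)^2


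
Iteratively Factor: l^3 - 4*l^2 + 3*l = (l - 3)*(l^2 - l) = l*(l - 3)*(l - 1)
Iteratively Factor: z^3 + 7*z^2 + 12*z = (z + 4)*(z^2 + 3*z) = z*(z + 4)*(z + 3)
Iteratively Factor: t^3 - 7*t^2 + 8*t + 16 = (t + 1)*(t^2 - 8*t + 16) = (t - 4)*(t + 1)*(t - 4)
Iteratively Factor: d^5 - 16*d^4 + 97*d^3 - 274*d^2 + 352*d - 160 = (d - 2)*(d^4 - 14*d^3 + 69*d^2 - 136*d + 80) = (d - 5)*(d - 2)*(d^3 - 9*d^2 + 24*d - 16) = (d - 5)*(d - 2)*(d - 1)*(d^2 - 8*d + 16) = (d - 5)*(d - 4)*(d - 2)*(d - 1)*(d - 4)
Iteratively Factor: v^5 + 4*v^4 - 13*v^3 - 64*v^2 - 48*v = (v - 4)*(v^4 + 8*v^3 + 19*v^2 + 12*v) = v*(v - 4)*(v^3 + 8*v^2 + 19*v + 12) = v*(v - 4)*(v + 1)*(v^2 + 7*v + 12) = v*(v - 4)*(v + 1)*(v + 3)*(v + 4)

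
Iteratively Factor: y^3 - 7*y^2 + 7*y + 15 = (y - 5)*(y^2 - 2*y - 3) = (y - 5)*(y + 1)*(y - 3)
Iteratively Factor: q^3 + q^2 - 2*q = (q - 1)*(q^2 + 2*q) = q*(q - 1)*(q + 2)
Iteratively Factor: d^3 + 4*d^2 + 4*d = (d + 2)*(d^2 + 2*d) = (d + 2)^2*(d)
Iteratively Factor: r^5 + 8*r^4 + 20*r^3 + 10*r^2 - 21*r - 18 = (r + 2)*(r^4 + 6*r^3 + 8*r^2 - 6*r - 9) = (r - 1)*(r + 2)*(r^3 + 7*r^2 + 15*r + 9) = (r - 1)*(r + 2)*(r + 3)*(r^2 + 4*r + 3) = (r - 1)*(r + 2)*(r + 3)^2*(r + 1)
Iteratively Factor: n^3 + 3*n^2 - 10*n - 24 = (n + 2)*(n^2 + n - 12) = (n + 2)*(n + 4)*(n - 3)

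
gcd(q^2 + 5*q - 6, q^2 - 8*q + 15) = 1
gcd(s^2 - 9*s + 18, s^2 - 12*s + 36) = s - 6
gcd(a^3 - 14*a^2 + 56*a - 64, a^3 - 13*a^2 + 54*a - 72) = a - 4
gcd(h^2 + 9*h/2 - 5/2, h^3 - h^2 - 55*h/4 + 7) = h - 1/2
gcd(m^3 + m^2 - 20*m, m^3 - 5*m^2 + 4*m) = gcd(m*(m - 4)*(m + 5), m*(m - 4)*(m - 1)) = m^2 - 4*m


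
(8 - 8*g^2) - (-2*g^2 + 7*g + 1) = -6*g^2 - 7*g + 7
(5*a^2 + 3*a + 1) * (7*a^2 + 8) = 35*a^4 + 21*a^3 + 47*a^2 + 24*a + 8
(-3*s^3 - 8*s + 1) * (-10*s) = 30*s^4 + 80*s^2 - 10*s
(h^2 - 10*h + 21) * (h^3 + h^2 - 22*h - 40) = h^5 - 9*h^4 - 11*h^3 + 201*h^2 - 62*h - 840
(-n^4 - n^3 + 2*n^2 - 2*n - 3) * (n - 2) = -n^5 + n^4 + 4*n^3 - 6*n^2 + n + 6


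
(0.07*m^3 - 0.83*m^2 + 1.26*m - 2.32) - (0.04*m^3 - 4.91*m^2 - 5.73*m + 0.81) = 0.03*m^3 + 4.08*m^2 + 6.99*m - 3.13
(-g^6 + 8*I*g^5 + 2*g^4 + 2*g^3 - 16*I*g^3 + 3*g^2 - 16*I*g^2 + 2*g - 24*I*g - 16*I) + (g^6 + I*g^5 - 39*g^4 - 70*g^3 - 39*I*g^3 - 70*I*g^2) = 9*I*g^5 - 37*g^4 - 68*g^3 - 55*I*g^3 + 3*g^2 - 86*I*g^2 + 2*g - 24*I*g - 16*I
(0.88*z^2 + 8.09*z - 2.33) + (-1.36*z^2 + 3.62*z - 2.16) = -0.48*z^2 + 11.71*z - 4.49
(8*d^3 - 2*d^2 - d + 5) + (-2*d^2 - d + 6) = 8*d^3 - 4*d^2 - 2*d + 11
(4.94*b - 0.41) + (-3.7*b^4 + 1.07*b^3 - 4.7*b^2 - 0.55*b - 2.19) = -3.7*b^4 + 1.07*b^3 - 4.7*b^2 + 4.39*b - 2.6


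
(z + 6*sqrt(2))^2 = z^2 + 12*sqrt(2)*z + 72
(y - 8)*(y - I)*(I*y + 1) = I*y^3 + 2*y^2 - 8*I*y^2 - 16*y - I*y + 8*I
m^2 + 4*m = m*(m + 4)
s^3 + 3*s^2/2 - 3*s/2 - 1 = (s - 1)*(s + 1/2)*(s + 2)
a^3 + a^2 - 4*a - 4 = (a - 2)*(a + 1)*(a + 2)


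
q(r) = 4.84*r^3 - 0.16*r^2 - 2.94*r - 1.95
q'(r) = 14.52*r^2 - 0.32*r - 2.94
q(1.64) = 14.15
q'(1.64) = 35.59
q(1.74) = 17.95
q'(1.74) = 40.46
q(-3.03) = -129.15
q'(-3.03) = 131.34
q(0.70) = -2.43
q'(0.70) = 3.95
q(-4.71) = -497.37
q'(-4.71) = 320.68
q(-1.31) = -9.25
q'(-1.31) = 22.40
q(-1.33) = -9.71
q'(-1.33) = 23.17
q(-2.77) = -97.90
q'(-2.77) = 109.36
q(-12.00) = -8353.23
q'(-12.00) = 2091.78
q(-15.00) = -16328.85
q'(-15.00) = 3268.86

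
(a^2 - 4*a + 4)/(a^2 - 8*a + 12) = (a - 2)/(a - 6)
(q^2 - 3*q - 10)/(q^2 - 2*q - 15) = (q + 2)/(q + 3)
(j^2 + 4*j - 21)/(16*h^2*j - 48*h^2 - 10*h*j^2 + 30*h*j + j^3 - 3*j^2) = (j + 7)/(16*h^2 - 10*h*j + j^2)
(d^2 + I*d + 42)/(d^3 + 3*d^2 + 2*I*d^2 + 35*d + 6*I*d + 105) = (d - 6*I)/(d^2 + d*(3 - 5*I) - 15*I)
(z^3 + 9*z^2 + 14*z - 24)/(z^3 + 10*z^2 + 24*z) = (z - 1)/z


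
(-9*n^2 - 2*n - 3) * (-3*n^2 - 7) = 27*n^4 + 6*n^3 + 72*n^2 + 14*n + 21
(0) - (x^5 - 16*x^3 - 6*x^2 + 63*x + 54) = -x^5 + 16*x^3 + 6*x^2 - 63*x - 54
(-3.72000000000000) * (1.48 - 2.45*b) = 9.114*b - 5.5056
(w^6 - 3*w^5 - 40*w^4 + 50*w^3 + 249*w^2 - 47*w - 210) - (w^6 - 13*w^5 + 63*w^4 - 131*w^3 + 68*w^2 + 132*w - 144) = 10*w^5 - 103*w^4 + 181*w^3 + 181*w^2 - 179*w - 66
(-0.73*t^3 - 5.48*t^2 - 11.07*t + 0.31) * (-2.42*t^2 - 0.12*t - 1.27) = 1.7666*t^5 + 13.3492*t^4 + 28.3741*t^3 + 7.5378*t^2 + 14.0217*t - 0.3937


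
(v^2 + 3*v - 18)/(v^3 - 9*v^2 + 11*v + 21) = (v + 6)/(v^2 - 6*v - 7)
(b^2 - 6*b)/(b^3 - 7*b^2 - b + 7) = b*(b - 6)/(b^3 - 7*b^2 - b + 7)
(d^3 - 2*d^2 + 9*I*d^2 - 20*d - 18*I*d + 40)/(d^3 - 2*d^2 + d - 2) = (d^2 + 9*I*d - 20)/(d^2 + 1)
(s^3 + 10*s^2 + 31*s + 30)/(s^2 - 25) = (s^2 + 5*s + 6)/(s - 5)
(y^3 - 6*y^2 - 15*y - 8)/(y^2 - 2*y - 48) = (y^2 + 2*y + 1)/(y + 6)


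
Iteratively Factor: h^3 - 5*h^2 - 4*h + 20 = (h - 5)*(h^2 - 4) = (h - 5)*(h - 2)*(h + 2)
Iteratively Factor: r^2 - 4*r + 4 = (r - 2)*(r - 2)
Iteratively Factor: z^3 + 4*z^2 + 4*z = (z)*(z^2 + 4*z + 4) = z*(z + 2)*(z + 2)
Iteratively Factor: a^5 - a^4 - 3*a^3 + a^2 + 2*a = (a - 1)*(a^4 - 3*a^2 - 2*a) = (a - 2)*(a - 1)*(a^3 + 2*a^2 + a) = a*(a - 2)*(a - 1)*(a^2 + 2*a + 1) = a*(a - 2)*(a - 1)*(a + 1)*(a + 1)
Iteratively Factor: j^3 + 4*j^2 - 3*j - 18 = (j + 3)*(j^2 + j - 6) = (j - 2)*(j + 3)*(j + 3)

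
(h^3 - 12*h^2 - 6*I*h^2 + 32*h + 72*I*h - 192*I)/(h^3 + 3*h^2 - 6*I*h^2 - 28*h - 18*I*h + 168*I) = (h - 8)/(h + 7)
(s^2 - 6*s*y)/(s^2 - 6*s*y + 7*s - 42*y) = s/(s + 7)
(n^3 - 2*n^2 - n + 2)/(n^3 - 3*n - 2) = (n - 1)/(n + 1)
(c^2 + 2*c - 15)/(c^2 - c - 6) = (c + 5)/(c + 2)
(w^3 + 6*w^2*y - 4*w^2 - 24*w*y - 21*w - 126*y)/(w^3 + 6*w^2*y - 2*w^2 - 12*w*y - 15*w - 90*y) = (w - 7)/(w - 5)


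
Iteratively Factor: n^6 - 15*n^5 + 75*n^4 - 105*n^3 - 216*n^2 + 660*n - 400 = (n - 5)*(n^5 - 10*n^4 + 25*n^3 + 20*n^2 - 116*n + 80) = (n - 5)*(n - 4)*(n^4 - 6*n^3 + n^2 + 24*n - 20) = (n - 5)*(n - 4)*(n + 2)*(n^3 - 8*n^2 + 17*n - 10) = (n - 5)^2*(n - 4)*(n + 2)*(n^2 - 3*n + 2) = (n - 5)^2*(n - 4)*(n - 2)*(n + 2)*(n - 1)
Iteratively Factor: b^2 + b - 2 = (b - 1)*(b + 2)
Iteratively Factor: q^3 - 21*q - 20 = (q - 5)*(q^2 + 5*q + 4) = (q - 5)*(q + 1)*(q + 4)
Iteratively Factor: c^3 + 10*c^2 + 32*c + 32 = (c + 4)*(c^2 + 6*c + 8) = (c + 2)*(c + 4)*(c + 4)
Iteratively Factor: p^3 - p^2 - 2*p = (p - 2)*(p^2 + p) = p*(p - 2)*(p + 1)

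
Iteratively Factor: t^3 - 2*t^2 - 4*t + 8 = (t + 2)*(t^2 - 4*t + 4) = (t - 2)*(t + 2)*(t - 2)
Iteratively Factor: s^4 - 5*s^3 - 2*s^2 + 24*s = (s + 2)*(s^3 - 7*s^2 + 12*s) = s*(s + 2)*(s^2 - 7*s + 12) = s*(s - 4)*(s + 2)*(s - 3)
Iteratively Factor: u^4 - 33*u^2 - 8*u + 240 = (u - 5)*(u^3 + 5*u^2 - 8*u - 48) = (u - 5)*(u + 4)*(u^2 + u - 12) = (u - 5)*(u - 3)*(u + 4)*(u + 4)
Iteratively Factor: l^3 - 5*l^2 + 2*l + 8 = (l - 4)*(l^2 - l - 2) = (l - 4)*(l - 2)*(l + 1)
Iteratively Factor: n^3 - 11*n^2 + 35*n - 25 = (n - 5)*(n^2 - 6*n + 5) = (n - 5)*(n - 1)*(n - 5)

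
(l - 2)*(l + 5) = l^2 + 3*l - 10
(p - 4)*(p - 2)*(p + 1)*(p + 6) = p^4 + p^3 - 28*p^2 + 20*p + 48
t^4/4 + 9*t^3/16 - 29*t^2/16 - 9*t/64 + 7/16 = (t/4 + 1)*(t - 7/4)*(t - 1/2)*(t + 1/2)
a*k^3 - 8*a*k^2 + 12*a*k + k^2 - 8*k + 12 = (k - 6)*(k - 2)*(a*k + 1)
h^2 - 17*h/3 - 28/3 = (h - 7)*(h + 4/3)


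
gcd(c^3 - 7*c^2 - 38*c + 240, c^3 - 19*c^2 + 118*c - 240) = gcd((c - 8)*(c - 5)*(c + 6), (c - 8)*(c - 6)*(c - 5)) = c^2 - 13*c + 40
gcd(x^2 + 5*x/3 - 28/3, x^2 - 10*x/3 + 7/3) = x - 7/3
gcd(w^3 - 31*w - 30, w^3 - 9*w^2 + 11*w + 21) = w + 1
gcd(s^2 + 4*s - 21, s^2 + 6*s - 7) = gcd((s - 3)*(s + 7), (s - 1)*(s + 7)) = s + 7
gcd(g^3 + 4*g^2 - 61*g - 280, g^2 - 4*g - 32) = g - 8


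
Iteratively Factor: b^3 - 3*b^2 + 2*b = (b - 2)*(b^2 - b) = (b - 2)*(b - 1)*(b)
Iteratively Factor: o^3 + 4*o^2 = (o)*(o^2 + 4*o) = o^2*(o + 4)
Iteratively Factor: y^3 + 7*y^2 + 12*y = (y + 4)*(y^2 + 3*y) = y*(y + 4)*(y + 3)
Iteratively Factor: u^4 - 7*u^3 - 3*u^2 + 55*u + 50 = (u - 5)*(u^3 - 2*u^2 - 13*u - 10) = (u - 5)*(u + 1)*(u^2 - 3*u - 10) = (u - 5)*(u + 1)*(u + 2)*(u - 5)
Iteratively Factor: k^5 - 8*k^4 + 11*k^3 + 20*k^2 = (k - 4)*(k^4 - 4*k^3 - 5*k^2) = k*(k - 4)*(k^3 - 4*k^2 - 5*k) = k^2*(k - 4)*(k^2 - 4*k - 5) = k^2*(k - 4)*(k + 1)*(k - 5)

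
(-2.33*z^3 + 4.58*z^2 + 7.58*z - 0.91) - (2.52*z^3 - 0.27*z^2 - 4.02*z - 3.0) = -4.85*z^3 + 4.85*z^2 + 11.6*z + 2.09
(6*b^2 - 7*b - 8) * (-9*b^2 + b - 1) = -54*b^4 + 69*b^3 + 59*b^2 - b + 8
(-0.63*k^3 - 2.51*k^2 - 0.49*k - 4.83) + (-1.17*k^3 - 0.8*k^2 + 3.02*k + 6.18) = -1.8*k^3 - 3.31*k^2 + 2.53*k + 1.35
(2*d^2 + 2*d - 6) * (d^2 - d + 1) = 2*d^4 - 6*d^2 + 8*d - 6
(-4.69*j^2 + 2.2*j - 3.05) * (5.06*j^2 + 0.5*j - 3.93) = -23.7314*j^4 + 8.787*j^3 + 4.0987*j^2 - 10.171*j + 11.9865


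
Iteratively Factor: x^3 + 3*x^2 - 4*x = (x)*(x^2 + 3*x - 4) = x*(x + 4)*(x - 1)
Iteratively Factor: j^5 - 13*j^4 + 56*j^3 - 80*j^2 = (j - 4)*(j^4 - 9*j^3 + 20*j^2) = (j - 4)^2*(j^3 - 5*j^2) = (j - 5)*(j - 4)^2*(j^2) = j*(j - 5)*(j - 4)^2*(j)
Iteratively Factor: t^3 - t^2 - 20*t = (t + 4)*(t^2 - 5*t) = (t - 5)*(t + 4)*(t)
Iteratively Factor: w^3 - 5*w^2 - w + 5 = (w - 1)*(w^2 - 4*w - 5) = (w - 1)*(w + 1)*(w - 5)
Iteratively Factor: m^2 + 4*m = (m)*(m + 4)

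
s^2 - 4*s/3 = s*(s - 4/3)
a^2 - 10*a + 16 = (a - 8)*(a - 2)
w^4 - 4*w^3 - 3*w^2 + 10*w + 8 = (w - 4)*(w - 2)*(w + 1)^2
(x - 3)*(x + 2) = x^2 - x - 6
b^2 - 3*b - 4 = (b - 4)*(b + 1)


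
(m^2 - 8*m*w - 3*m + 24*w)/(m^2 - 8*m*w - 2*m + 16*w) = (m - 3)/(m - 2)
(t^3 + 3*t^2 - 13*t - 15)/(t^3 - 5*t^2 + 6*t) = (t^2 + 6*t + 5)/(t*(t - 2))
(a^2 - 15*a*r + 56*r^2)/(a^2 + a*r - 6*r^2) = (a^2 - 15*a*r + 56*r^2)/(a^2 + a*r - 6*r^2)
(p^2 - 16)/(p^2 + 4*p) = (p - 4)/p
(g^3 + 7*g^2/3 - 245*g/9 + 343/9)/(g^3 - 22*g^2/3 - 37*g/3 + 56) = (3*g^2 + 14*g - 49)/(3*(g^2 - 5*g - 24))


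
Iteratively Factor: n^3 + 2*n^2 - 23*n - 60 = (n + 4)*(n^2 - 2*n - 15) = (n - 5)*(n + 4)*(n + 3)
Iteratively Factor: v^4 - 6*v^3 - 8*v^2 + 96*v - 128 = (v - 4)*(v^3 - 2*v^2 - 16*v + 32) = (v - 4)^2*(v^2 + 2*v - 8) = (v - 4)^2*(v + 4)*(v - 2)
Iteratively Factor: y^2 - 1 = (y - 1)*(y + 1)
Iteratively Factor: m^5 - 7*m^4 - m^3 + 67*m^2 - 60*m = (m - 5)*(m^4 - 2*m^3 - 11*m^2 + 12*m) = (m - 5)*(m - 4)*(m^3 + 2*m^2 - 3*m) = (m - 5)*(m - 4)*(m + 3)*(m^2 - m) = m*(m - 5)*(m - 4)*(m + 3)*(m - 1)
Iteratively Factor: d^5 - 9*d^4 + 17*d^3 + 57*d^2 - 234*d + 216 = (d - 3)*(d^4 - 6*d^3 - d^2 + 54*d - 72) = (d - 3)^2*(d^3 - 3*d^2 - 10*d + 24) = (d - 3)^2*(d + 3)*(d^2 - 6*d + 8) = (d - 4)*(d - 3)^2*(d + 3)*(d - 2)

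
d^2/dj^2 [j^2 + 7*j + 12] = 2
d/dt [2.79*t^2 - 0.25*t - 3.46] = 5.58*t - 0.25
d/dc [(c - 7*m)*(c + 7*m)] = 2*c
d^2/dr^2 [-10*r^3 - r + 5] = -60*r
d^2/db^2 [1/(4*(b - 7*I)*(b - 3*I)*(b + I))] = (3*b^4 - 36*I*b^3 - 138*b^2 + 180*I*b + 155)/(b^9 - 27*I*b^8 - 276*b^7 + 1260*I*b^6 + 1902*b^5 + 3222*I*b^4 + 9820*b^3 + 4284*I*b^2 + 14553*b + 9261*I)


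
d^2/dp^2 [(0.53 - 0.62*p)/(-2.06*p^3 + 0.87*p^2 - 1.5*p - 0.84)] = (15.786192*p^5 - 33.65628*p^4 + 12.304812*p^3 - 25.107318*p^2 + 12.371148*p - 4.722048)/(8.741816*p^9 - 11.075796*p^8 + 23.773842*p^7 - 6.094431*p^6 + 8.278362*p^5 + 11.608488*p^4 + 1.158408*p^3 + 3.828384*p^2 + 3.1752*p + 0.592704)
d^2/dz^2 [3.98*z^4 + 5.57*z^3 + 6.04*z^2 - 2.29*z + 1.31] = 47.76*z^2 + 33.42*z + 12.08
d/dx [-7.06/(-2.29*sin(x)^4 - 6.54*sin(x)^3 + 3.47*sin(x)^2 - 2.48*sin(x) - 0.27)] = (-64.6696*sin(x)^3 - 138.5172*sin(x)^2 + 48.9964*sin(x) - 17.5088)*cos(x)/(2.29*sin(x)^4 + 6.54*sin(x)^3 - 3.47*sin(x)^2 + 2.48*sin(x) + 0.27)^2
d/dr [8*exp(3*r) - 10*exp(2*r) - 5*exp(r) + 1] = (24*exp(2*r) - 20*exp(r) - 5)*exp(r)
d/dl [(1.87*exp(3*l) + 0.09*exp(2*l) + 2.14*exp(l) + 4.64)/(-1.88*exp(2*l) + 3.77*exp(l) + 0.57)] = (-3.5156*exp(4*l) + 14.0998*exp(3*l) + 7.5602*exp(2*l) + 17.549*exp(l) - 16.273)*exp(l)/(3.5344*exp(4*l) - 14.1752*exp(3*l) + 12.0697*exp(2*l) + 4.2978*exp(l) + 0.3249)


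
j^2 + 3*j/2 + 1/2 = (j + 1/2)*(j + 1)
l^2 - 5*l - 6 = (l - 6)*(l + 1)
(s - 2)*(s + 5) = s^2 + 3*s - 10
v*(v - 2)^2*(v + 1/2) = v^4 - 7*v^3/2 + 2*v^2 + 2*v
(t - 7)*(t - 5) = t^2 - 12*t + 35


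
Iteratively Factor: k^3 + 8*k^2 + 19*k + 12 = (k + 3)*(k^2 + 5*k + 4) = (k + 1)*(k + 3)*(k + 4)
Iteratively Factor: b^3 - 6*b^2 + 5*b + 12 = (b + 1)*(b^2 - 7*b + 12) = (b - 3)*(b + 1)*(b - 4)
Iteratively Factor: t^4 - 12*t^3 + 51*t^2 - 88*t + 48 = (t - 4)*(t^3 - 8*t^2 + 19*t - 12) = (t - 4)*(t - 1)*(t^2 - 7*t + 12) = (t - 4)*(t - 3)*(t - 1)*(t - 4)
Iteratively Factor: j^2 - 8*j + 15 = (j - 3)*(j - 5)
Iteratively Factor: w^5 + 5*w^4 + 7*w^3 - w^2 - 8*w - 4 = (w + 1)*(w^4 + 4*w^3 + 3*w^2 - 4*w - 4) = (w - 1)*(w + 1)*(w^3 + 5*w^2 + 8*w + 4) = (w - 1)*(w + 1)*(w + 2)*(w^2 + 3*w + 2) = (w - 1)*(w + 1)^2*(w + 2)*(w + 2)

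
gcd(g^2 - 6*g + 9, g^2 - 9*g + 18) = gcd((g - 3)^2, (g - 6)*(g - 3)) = g - 3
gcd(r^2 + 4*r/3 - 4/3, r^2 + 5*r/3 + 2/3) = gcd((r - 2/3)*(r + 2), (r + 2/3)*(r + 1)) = 1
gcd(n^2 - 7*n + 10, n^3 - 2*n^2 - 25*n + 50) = n^2 - 7*n + 10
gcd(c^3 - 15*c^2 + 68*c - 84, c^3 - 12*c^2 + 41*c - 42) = c^2 - 9*c + 14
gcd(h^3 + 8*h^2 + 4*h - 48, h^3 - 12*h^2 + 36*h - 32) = h - 2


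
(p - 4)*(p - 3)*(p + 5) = p^3 - 2*p^2 - 23*p + 60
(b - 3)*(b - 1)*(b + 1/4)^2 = b^4 - 7*b^3/2 + 17*b^2/16 + 5*b/4 + 3/16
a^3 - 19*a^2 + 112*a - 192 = (a - 8)^2*(a - 3)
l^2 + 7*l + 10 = (l + 2)*(l + 5)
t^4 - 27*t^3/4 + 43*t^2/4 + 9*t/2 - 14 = (t - 4)*(t - 2)*(t - 7/4)*(t + 1)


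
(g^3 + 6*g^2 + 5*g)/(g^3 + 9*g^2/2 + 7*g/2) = 2*(g + 5)/(2*g + 7)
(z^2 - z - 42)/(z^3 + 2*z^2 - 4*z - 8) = (z^2 - z - 42)/(z^3 + 2*z^2 - 4*z - 8)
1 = 1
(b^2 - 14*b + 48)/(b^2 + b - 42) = (b - 8)/(b + 7)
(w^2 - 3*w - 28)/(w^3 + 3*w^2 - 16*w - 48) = (w - 7)/(w^2 - w - 12)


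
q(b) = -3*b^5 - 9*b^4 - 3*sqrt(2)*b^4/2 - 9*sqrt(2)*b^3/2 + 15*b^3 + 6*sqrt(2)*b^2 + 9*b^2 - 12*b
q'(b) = -15*b^4 - 36*b^3 - 6*sqrt(2)*b^3 - 27*sqrt(2)*b^2/2 + 45*b^2 + 12*sqrt(2)*b + 18*b - 12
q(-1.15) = 10.37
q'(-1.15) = 23.47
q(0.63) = -0.51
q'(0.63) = 6.83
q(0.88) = 0.61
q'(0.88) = -0.47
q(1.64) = -50.60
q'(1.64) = -189.70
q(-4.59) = 763.99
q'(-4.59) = -1982.81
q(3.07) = -1428.17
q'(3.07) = -2280.05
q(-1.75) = -26.80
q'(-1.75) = 103.87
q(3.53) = -2815.81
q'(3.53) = -3851.60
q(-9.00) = 99408.65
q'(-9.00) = -64213.41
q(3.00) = -1275.29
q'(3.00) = -2090.02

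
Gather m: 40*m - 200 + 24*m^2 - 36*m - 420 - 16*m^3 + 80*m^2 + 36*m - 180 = -16*m^3 + 104*m^2 + 40*m - 800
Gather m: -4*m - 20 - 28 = -4*m - 48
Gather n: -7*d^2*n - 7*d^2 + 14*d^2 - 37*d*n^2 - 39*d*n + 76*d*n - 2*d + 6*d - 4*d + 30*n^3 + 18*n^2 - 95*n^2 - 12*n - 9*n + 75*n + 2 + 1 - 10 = 7*d^2 + 30*n^3 + n^2*(-37*d - 77) + n*(-7*d^2 + 37*d + 54) - 7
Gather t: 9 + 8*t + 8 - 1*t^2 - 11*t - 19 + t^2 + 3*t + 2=0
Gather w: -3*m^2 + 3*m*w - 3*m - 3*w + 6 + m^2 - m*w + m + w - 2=-2*m^2 - 2*m + w*(2*m - 2) + 4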